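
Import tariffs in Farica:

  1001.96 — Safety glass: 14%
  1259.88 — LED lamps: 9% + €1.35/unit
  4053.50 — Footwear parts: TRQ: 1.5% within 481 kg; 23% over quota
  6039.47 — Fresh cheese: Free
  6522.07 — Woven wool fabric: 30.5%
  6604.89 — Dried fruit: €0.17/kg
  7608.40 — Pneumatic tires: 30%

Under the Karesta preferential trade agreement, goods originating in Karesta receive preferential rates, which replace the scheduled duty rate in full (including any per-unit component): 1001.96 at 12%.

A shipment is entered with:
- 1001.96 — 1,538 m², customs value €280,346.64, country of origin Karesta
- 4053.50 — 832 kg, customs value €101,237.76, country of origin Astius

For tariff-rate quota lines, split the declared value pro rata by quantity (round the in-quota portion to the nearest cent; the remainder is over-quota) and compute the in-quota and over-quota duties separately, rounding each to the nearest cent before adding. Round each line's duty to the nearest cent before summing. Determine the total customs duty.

Line 1 (1001.96, Karesta, 1,538 m², €280,346.64):
Base rate for 1001.96 is 14%.
Origin Karesta qualifies under the Farica–Karesta agreement and 1001.96 is covered: preferential rate 12% applies instead.
Duty = €280,346.64 × 12% = €33,641.60.
Line 2 (4053.50, Astius, 832 kg, €101,237.76):
Code 4053.50 is under a tariff-rate quota (threshold 481 kg). In-quota: 481 kg at 1.5%; over-quota: 351 kg at 23%.
Pro-rata value split: in-quota = €101,237.76 × 481/832 = €58,528.08; over-quota = €101,237.76 − €58,528.08 = €42,709.68.
In-quota duty = €58,528.08 × 1.5% = €877.92. Over-quota duty = €42,709.68 × 23% = €9,823.23.
Line duty = €877.92 + €9,823.23 = €10,701.15.
Total = €33,641.60 + €10,701.15 = €44,342.75.

€44,342.75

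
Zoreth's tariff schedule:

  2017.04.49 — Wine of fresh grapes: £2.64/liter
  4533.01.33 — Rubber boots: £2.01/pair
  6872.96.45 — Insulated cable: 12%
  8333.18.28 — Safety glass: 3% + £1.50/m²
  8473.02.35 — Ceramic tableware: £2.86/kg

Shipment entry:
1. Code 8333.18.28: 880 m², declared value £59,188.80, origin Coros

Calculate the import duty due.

Line 1 (8333.18.28, Coros, 880 m², £59,188.80):
Base rate for 8333.18.28 is 3% + £1.50/m².
Duty = £59,188.80 × 3% + 880 × £1.50 = £3,095.66.

£3,095.66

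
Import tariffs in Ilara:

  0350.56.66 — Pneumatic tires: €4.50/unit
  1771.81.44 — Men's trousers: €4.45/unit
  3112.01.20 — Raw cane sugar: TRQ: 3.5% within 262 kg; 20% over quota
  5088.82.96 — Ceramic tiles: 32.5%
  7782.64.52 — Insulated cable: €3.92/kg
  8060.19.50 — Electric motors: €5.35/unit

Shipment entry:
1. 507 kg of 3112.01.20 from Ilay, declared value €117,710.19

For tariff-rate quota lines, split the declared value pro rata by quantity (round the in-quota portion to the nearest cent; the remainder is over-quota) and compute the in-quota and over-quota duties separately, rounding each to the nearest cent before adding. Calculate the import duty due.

€13,505.33

Line 1 (3112.01.20, Ilay, 507 kg, €117,710.19):
Code 3112.01.20 is under a tariff-rate quota (threshold 262 kg). In-quota: 262 kg at 3.5%; over-quota: 245 kg at 20%.
Pro-rata value split: in-quota = €117,710.19 × 262/507 = €60,828.54; over-quota = €117,710.19 − €60,828.54 = €56,881.65.
In-quota duty = €60,828.54 × 3.5% = €2,129.00. Over-quota duty = €56,881.65 × 20% = €11,376.33.
Line duty = €2,129.00 + €11,376.33 = €13,505.33.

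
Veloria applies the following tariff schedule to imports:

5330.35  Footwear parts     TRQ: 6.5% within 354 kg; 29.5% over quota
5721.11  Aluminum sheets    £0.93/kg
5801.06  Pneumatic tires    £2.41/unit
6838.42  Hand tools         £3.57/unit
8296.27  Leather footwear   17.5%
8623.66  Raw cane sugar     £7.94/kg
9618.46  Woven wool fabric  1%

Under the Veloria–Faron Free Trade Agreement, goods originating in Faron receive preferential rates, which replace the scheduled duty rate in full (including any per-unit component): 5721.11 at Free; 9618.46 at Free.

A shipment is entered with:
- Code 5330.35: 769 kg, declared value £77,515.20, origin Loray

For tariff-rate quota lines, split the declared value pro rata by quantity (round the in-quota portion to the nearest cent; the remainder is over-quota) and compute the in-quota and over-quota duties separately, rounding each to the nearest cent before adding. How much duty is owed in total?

Line 1 (5330.35, Loray, 769 kg, £77,515.20):
Code 5330.35 is under a tariff-rate quota (threshold 354 kg). In-quota: 354 kg at 6.5%; over-quota: 415 kg at 29.5%.
Pro-rata value split: in-quota = £77,515.20 × 354/769 = £35,683.20; over-quota = £77,515.20 − £35,683.20 = £41,832.00.
In-quota duty = £35,683.20 × 6.5% = £2,319.41. Over-quota duty = £41,832.00 × 29.5% = £12,340.44.
Line duty = £2,319.41 + £12,340.44 = £14,659.85.

£14,659.85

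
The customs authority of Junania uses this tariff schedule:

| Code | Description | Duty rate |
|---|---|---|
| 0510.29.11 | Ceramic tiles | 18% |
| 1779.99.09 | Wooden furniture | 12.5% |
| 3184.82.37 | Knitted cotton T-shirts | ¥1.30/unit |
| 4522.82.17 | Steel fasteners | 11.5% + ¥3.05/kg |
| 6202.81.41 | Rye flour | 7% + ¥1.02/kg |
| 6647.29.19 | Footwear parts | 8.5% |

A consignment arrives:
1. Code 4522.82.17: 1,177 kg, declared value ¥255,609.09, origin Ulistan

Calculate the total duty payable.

¥32,984.90

Line 1 (4522.82.17, Ulistan, 1,177 kg, ¥255,609.09):
Base rate for 4522.82.17 is 11.5% + ¥3.05/kg.
Duty = ¥255,609.09 × 11.5% + 1,177 × ¥3.05 = ¥32,984.90.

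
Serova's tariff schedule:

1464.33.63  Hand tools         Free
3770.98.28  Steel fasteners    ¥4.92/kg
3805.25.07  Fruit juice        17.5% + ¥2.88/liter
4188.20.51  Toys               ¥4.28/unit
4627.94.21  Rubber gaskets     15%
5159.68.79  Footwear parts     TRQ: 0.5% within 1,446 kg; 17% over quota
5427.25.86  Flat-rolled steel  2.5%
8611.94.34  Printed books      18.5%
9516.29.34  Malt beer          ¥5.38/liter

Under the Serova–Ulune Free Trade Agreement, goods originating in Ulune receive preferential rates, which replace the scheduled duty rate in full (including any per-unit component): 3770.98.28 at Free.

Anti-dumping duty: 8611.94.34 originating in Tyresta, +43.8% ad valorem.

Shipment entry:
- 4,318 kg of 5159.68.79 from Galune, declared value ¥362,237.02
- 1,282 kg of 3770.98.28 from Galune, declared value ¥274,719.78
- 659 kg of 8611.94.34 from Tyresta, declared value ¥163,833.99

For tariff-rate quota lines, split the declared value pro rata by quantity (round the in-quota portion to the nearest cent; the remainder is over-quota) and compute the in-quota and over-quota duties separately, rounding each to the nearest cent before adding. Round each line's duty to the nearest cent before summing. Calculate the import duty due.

Line 1 (5159.68.79, Galune, 4,318 kg, ¥362,237.02):
Code 5159.68.79 is under a tariff-rate quota (threshold 1,446 kg). In-quota: 1,446 kg at 0.5%; over-quota: 2,872 kg at 17%.
Pro-rata value split: in-quota = ¥362,237.02 × 1,446/4,318 = ¥121,304.94; over-quota = ¥362,237.02 − ¥121,304.94 = ¥240,932.08.
In-quota duty = ¥121,304.94 × 0.5% = ¥606.52. Over-quota duty = ¥240,932.08 × 17% = ¥40,958.45.
Line duty = ¥606.52 + ¥40,958.45 = ¥41,564.97.
Line 2 (3770.98.28, Galune, 1,282 kg, ¥274,719.78):
Base rate for 3770.98.28 is ¥4.92/kg.
3770.98.28 has an FTA preferential rate, but origin Galune is not Ulune; base rate stands.
Duty = 1,282 × ¥4.92 = ¥6,307.44.
Line 3 (8611.94.34, Tyresta, 659 kg, ¥163,833.99):
Base rate for 8611.94.34 is 18.5%.
Additional duty on 8611.94.34 from Tyresta: +43.8%. Applied ad valorem rate: 18.5% + 43.8% = 62.3%.
Duty = ¥163,833.99 × 62.3% = ¥102,068.58.
Total = ¥41,564.97 + ¥6,307.44 + ¥102,068.58 = ¥149,940.99.

¥149,940.99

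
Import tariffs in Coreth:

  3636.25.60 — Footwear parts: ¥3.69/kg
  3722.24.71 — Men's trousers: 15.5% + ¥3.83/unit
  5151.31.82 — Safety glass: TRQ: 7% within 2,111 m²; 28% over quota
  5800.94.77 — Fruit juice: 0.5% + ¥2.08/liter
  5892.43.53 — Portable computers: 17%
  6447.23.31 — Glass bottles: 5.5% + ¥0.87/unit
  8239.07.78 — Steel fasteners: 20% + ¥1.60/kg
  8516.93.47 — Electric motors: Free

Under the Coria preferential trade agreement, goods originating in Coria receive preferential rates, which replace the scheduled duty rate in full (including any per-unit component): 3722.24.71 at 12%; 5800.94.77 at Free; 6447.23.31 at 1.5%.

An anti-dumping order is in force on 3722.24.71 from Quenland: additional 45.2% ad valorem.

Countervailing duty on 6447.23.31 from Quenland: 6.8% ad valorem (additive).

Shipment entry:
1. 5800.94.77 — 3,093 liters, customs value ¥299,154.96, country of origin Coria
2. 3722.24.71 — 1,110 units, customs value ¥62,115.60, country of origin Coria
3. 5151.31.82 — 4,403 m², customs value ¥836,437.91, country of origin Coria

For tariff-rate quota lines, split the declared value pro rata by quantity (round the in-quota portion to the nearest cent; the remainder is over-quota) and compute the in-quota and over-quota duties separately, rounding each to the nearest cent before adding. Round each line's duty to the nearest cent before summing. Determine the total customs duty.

¥157,440.89

Line 1 (5800.94.77, Coria, 3,093 liters, ¥299,154.96):
Base rate for 5800.94.77 is 0.5% + ¥2.08/liter.
Origin Coria qualifies under the Coreth–Coria agreement and 5800.94.77 is covered: preferential rate Free applies instead.
Duty = ¥299,154.96 × 0% = ¥0.00.
Line 2 (3722.24.71, Coria, 1,110 units, ¥62,115.60):
Base rate for 3722.24.71 is 15.5% + ¥3.83/unit.
Origin Coria qualifies under the Coreth–Coria agreement and 3722.24.71 is covered: preferential rate 12% applies instead.
The additional-duty order on 3722.24.71 targets Quenland, not Coria; it does not apply.
Duty = ¥62,115.60 × 12% = ¥7,453.87.
Line 3 (5151.31.82, Coria, 4,403 m², ¥836,437.91):
Code 5151.31.82 is under a tariff-rate quota (threshold 2,111 m²). In-quota: 2,111 m² at 7%; over-quota: 2,292 m² at 28%.
Pro-rata value split: in-quota = ¥836,437.91 × 2,111/4,403 = ¥401,026.67; over-quota = ¥836,437.91 − ¥401,026.67 = ¥435,411.24.
In-quota duty = ¥401,026.67 × 7% = ¥28,071.87. Over-quota duty = ¥435,411.24 × 28% = ¥121,915.15.
Line duty = ¥28,071.87 + ¥121,915.15 = ¥149,987.02.
Total = ¥0.00 + ¥7,453.87 + ¥149,987.02 = ¥157,440.89.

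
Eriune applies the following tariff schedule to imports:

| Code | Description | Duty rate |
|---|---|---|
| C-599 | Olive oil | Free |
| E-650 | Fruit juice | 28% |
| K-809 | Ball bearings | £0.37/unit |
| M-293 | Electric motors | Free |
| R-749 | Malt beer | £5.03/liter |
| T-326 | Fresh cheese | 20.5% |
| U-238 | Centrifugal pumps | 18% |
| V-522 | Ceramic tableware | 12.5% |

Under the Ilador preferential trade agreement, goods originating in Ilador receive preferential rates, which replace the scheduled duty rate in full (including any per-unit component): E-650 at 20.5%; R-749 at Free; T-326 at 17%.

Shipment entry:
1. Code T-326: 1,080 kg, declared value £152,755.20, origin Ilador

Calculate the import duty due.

Line 1 (T-326, Ilador, 1,080 kg, £152,755.20):
Base rate for T-326 is 20.5%.
Origin Ilador qualifies under the Eriune–Ilador agreement and T-326 is covered: preferential rate 17% applies instead.
Duty = £152,755.20 × 17% = £25,968.38.

£25,968.38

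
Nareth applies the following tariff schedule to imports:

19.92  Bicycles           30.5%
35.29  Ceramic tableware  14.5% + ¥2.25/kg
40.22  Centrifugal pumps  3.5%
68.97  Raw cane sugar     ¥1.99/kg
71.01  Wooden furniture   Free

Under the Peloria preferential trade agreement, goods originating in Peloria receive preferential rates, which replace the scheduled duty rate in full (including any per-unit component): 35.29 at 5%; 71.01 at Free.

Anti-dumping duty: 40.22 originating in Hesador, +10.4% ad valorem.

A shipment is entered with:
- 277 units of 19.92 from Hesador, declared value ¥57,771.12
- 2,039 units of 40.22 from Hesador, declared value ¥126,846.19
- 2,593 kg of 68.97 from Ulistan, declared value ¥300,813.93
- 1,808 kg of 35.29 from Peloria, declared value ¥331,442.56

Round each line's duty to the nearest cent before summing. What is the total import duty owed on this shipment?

¥56,984.01

Line 1 (19.92, Hesador, 277 units, ¥57,771.12):
Base rate for 19.92 is 30.5%.
Duty = ¥57,771.12 × 30.5% = ¥17,620.19.
Line 2 (40.22, Hesador, 2,039 units, ¥126,846.19):
Base rate for 40.22 is 3.5%.
Additional duty on 40.22 from Hesador: +10.4%. Applied ad valorem rate: 3.5% + 10.4% = 13.9%.
Duty = ¥126,846.19 × 13.9% = ¥17,631.62.
Line 3 (68.97, Ulistan, 2,593 kg, ¥300,813.93):
Base rate for 68.97 is ¥1.99/kg.
Duty = 2,593 × ¥1.99 = ¥5,160.07.
Line 4 (35.29, Peloria, 1,808 kg, ¥331,442.56):
Base rate for 35.29 is 14.5% + ¥2.25/kg.
Origin Peloria qualifies under the Nareth–Peloria agreement and 35.29 is covered: preferential rate 5% applies instead.
Duty = ¥331,442.56 × 5% = ¥16,572.13.
Total = ¥17,620.19 + ¥17,631.62 + ¥5,160.07 + ¥16,572.13 = ¥56,984.01.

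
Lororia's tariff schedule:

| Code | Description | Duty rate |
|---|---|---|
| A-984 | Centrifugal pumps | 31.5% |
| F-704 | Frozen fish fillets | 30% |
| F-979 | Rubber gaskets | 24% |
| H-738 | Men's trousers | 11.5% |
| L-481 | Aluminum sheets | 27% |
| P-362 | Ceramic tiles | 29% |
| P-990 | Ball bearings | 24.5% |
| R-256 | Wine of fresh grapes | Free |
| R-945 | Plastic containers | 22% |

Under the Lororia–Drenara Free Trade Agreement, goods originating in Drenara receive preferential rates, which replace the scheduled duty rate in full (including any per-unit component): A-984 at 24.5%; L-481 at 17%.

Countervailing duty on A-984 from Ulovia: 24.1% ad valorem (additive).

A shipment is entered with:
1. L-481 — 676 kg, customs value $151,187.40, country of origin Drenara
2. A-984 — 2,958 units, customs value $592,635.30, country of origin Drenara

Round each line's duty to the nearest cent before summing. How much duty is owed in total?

$170,897.51

Line 1 (L-481, Drenara, 676 kg, $151,187.40):
Base rate for L-481 is 27%.
Origin Drenara qualifies under the Lororia–Drenara agreement and L-481 is covered: preferential rate 17% applies instead.
Duty = $151,187.40 × 17% = $25,701.86.
Line 2 (A-984, Drenara, 2,958 units, $592,635.30):
Base rate for A-984 is 31.5%.
Origin Drenara qualifies under the Lororia–Drenara agreement and A-984 is covered: preferential rate 24.5% applies instead.
The additional-duty order on A-984 targets Ulovia, not Drenara; it does not apply.
Duty = $592,635.30 × 24.5% = $145,195.65.
Total = $25,701.86 + $145,195.65 = $170,897.51.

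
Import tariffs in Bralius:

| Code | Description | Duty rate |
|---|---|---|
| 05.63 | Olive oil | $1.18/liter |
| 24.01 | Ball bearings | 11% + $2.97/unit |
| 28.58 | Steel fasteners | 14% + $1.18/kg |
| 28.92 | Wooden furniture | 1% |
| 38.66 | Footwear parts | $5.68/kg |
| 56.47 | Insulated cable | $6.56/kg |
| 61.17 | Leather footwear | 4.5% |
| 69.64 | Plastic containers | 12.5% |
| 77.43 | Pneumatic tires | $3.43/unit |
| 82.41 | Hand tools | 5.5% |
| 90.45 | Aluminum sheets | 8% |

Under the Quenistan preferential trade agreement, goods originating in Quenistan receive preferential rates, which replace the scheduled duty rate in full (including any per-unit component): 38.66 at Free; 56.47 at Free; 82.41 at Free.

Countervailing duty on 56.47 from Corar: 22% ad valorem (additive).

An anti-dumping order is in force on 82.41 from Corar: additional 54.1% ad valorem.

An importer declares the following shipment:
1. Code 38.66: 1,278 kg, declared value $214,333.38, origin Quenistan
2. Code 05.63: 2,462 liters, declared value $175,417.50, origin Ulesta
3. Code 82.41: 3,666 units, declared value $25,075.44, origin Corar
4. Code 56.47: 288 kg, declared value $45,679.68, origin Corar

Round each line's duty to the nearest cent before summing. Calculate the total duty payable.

Line 1 (38.66, Quenistan, 1,278 kg, $214,333.38):
Base rate for 38.66 is $5.68/kg.
Origin Quenistan qualifies under the Bralius–Quenistan agreement and 38.66 is covered: preferential rate Free applies instead.
Duty = $214,333.38 × 0% = $0.00.
Line 2 (05.63, Ulesta, 2,462 liters, $175,417.50):
Base rate for 05.63 is $1.18/liter.
Duty = 2,462 × $1.18 = $2,905.16.
Line 3 (82.41, Corar, 3,666 units, $25,075.44):
Base rate for 82.41 is 5.5%.
82.41 has an FTA preferential rate, but origin Corar is not Quenistan; base rate stands.
Additional duty on 82.41 from Corar: +54.1%. Applied ad valorem rate: 5.5% + 54.1% = 59.6%.
Duty = $25,075.44 × 59.6% = $14,944.96.
Line 4 (56.47, Corar, 288 kg, $45,679.68):
Base rate for 56.47 is $6.56/kg.
56.47 has an FTA preferential rate, but origin Corar is not Quenistan; base rate stands.
Additional duty on 56.47 from Corar: +22% ad valorem. Applied ad valorem rate = 22%.
Duty = $45,679.68 × 22% + 288 × $6.56 = $11,938.81.
Total = $0.00 + $2,905.16 + $14,944.96 + $11,938.81 = $29,788.93.

$29,788.93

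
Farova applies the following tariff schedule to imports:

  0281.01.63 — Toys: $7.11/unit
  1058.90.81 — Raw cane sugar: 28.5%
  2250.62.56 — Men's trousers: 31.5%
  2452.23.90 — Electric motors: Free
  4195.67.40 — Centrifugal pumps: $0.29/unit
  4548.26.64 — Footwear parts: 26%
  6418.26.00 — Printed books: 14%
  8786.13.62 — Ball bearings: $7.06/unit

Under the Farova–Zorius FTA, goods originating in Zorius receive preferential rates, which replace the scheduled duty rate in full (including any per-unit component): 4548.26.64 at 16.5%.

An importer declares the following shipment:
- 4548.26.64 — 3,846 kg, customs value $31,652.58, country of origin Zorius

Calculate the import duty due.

Line 1 (4548.26.64, Zorius, 3,846 kg, $31,652.58):
Base rate for 4548.26.64 is 26%.
Origin Zorius qualifies under the Farova–Zorius agreement and 4548.26.64 is covered: preferential rate 16.5% applies instead.
Duty = $31,652.58 × 16.5% = $5,222.68.

$5,222.68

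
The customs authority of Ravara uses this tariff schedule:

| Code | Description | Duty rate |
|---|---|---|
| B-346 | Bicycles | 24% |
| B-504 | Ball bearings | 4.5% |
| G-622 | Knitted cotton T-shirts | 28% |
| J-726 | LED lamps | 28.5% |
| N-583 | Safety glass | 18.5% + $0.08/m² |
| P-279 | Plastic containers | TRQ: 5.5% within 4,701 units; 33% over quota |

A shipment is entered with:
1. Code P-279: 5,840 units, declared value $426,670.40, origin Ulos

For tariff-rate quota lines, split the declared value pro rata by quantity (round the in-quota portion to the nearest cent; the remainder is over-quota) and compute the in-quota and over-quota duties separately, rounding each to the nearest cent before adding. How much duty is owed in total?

$46,351.09

Line 1 (P-279, Ulos, 5,840 units, $426,670.40):
Code P-279 is under a tariff-rate quota (threshold 4,701 units). In-quota: 4,701 units at 5.5%; over-quota: 1,139 units at 33%.
Pro-rata value split: in-quota = $426,670.40 × 4,701/5,840 = $343,455.06; over-quota = $426,670.40 − $343,455.06 = $83,215.34.
In-quota duty = $343,455.06 × 5.5% = $18,890.03. Over-quota duty = $83,215.34 × 33% = $27,461.06.
Line duty = $18,890.03 + $27,461.06 = $46,351.09.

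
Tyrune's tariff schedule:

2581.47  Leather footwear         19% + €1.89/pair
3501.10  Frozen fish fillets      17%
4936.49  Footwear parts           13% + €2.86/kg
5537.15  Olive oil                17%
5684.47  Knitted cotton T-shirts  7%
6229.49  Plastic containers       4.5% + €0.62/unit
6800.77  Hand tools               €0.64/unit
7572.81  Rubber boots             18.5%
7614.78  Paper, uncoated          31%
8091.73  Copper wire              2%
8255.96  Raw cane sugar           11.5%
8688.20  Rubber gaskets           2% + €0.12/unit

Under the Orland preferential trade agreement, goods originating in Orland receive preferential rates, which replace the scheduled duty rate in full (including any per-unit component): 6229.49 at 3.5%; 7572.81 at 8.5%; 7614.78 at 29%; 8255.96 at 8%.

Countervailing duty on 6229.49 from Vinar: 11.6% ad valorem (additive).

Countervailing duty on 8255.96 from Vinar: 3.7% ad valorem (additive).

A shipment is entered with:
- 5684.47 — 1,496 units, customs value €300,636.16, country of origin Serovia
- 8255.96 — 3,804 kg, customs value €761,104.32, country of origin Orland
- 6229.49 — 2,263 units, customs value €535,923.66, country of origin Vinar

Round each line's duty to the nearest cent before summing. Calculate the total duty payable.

€169,619.65

Line 1 (5684.47, Serovia, 1,496 units, €300,636.16):
Base rate for 5684.47 is 7%.
Duty = €300,636.16 × 7% = €21,044.53.
Line 2 (8255.96, Orland, 3,804 kg, €761,104.32):
Base rate for 8255.96 is 11.5%.
Origin Orland qualifies under the Tyrune–Orland agreement and 8255.96 is covered: preferential rate 8% applies instead.
The additional-duty order on 8255.96 targets Vinar, not Orland; it does not apply.
Duty = €761,104.32 × 8% = €60,888.35.
Line 3 (6229.49, Vinar, 2,263 units, €535,923.66):
Base rate for 6229.49 is 4.5% + €0.62/unit.
6229.49 has an FTA preferential rate, but origin Vinar is not Orland; base rate stands.
Additional duty on 6229.49 from Vinar: +11.6%. Applied ad valorem rate: 4.5% + 11.6% = 16.1%.
Duty = €535,923.66 × 16.1% + 2,263 × €0.62 = €87,686.77.
Total = €21,044.53 + €60,888.35 + €87,686.77 = €169,619.65.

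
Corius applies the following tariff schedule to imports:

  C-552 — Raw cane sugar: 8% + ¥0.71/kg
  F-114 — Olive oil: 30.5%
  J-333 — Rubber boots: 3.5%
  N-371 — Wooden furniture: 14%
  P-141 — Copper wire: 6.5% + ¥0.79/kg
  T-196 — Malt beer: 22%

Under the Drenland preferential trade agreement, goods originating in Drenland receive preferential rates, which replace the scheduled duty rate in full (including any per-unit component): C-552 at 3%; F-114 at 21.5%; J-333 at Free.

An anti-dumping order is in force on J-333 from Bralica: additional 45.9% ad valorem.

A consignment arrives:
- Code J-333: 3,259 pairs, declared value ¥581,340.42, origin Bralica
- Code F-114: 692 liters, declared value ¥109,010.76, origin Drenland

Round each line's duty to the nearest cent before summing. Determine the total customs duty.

Line 1 (J-333, Bralica, 3,259 pairs, ¥581,340.42):
Base rate for J-333 is 3.5%.
J-333 has an FTA preferential rate, but origin Bralica is not Drenland; base rate stands.
Additional duty on J-333 from Bralica: +45.9%. Applied ad valorem rate: 3.5% + 45.9% = 49.4%.
Duty = ¥581,340.42 × 49.4% = ¥287,182.17.
Line 2 (F-114, Drenland, 692 liters, ¥109,010.76):
Base rate for F-114 is 30.5%.
Origin Drenland qualifies under the Corius–Drenland agreement and F-114 is covered: preferential rate 21.5% applies instead.
Duty = ¥109,010.76 × 21.5% = ¥23,437.31.
Total = ¥287,182.17 + ¥23,437.31 = ¥310,619.48.

¥310,619.48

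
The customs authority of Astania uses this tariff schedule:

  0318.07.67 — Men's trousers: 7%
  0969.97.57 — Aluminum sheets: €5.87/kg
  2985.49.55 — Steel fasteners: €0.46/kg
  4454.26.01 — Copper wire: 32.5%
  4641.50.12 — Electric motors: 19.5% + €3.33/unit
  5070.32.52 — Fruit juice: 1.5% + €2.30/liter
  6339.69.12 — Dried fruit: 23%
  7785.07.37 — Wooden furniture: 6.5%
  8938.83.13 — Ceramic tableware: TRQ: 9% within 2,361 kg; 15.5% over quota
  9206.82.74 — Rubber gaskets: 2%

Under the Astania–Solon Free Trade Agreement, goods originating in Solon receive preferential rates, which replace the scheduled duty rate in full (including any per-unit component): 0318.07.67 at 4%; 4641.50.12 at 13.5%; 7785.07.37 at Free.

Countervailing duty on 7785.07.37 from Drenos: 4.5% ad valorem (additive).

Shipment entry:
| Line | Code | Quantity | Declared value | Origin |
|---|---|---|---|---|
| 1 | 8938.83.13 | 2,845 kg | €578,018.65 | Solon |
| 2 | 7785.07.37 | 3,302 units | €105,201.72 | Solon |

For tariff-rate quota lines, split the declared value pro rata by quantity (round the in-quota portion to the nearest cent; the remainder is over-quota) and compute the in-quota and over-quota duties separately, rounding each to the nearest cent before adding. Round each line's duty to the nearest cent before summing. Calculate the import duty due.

Line 1 (8938.83.13, Solon, 2,845 kg, €578,018.65):
Code 8938.83.13 is under a tariff-rate quota (threshold 2,361 kg). In-quota: 2,361 kg at 9%; over-quota: 484 kg at 15.5%.
Pro-rata value split: in-quota = €578,018.65 × 2,361/2,845 = €479,684.37; over-quota = €578,018.65 − €479,684.37 = €98,334.28.
In-quota duty = €479,684.37 × 9% = €43,171.59. Over-quota duty = €98,334.28 × 15.5% = €15,241.81.
Line duty = €43,171.59 + €15,241.81 = €58,413.40.
Line 2 (7785.07.37, Solon, 3,302 units, €105,201.72):
Base rate for 7785.07.37 is 6.5%.
Origin Solon qualifies under the Astania–Solon agreement and 7785.07.37 is covered: preferential rate Free applies instead.
The additional-duty order on 7785.07.37 targets Drenos, not Solon; it does not apply.
Duty = €105,201.72 × 0% = €0.00.
Total = €58,413.40 + €0.00 = €58,413.40.

€58,413.40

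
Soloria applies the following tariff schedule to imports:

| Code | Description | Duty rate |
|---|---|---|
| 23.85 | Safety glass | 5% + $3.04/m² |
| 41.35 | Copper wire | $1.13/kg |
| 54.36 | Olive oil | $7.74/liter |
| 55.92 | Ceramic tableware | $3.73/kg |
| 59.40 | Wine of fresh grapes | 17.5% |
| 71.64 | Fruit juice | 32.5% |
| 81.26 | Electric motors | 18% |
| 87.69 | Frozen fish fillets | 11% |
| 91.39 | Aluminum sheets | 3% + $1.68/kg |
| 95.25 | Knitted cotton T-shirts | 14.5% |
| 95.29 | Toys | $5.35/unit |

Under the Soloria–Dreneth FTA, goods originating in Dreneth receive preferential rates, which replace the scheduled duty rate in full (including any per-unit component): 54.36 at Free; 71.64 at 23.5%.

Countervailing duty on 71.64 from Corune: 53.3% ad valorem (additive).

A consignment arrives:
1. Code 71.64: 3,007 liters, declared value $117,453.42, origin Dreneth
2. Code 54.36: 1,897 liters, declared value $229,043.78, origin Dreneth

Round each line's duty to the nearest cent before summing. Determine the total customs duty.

Line 1 (71.64, Dreneth, 3,007 liters, $117,453.42):
Base rate for 71.64 is 32.5%.
Origin Dreneth qualifies under the Soloria–Dreneth agreement and 71.64 is covered: preferential rate 23.5% applies instead.
The additional-duty order on 71.64 targets Corune, not Dreneth; it does not apply.
Duty = $117,453.42 × 23.5% = $27,601.55.
Line 2 (54.36, Dreneth, 1,897 liters, $229,043.78):
Base rate for 54.36 is $7.74/liter.
Origin Dreneth qualifies under the Soloria–Dreneth agreement and 54.36 is covered: preferential rate Free applies instead.
Duty = $229,043.78 × 0% = $0.00.
Total = $27,601.55 + $0.00 = $27,601.55.

$27,601.55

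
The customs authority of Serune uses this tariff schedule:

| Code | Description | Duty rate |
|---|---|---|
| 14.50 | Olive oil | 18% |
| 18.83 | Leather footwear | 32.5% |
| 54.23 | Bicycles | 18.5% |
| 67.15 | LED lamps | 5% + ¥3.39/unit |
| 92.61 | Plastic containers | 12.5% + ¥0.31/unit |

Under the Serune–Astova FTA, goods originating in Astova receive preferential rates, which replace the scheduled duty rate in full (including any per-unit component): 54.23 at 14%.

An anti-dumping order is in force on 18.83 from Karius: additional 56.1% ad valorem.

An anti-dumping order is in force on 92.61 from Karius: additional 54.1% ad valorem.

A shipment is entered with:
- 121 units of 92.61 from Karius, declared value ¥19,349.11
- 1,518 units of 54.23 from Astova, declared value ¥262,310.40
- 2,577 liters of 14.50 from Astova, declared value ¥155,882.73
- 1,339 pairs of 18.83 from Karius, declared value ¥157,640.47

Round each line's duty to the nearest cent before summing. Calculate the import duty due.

Line 1 (92.61, Karius, 121 units, ¥19,349.11):
Base rate for 92.61 is 12.5% + ¥0.31/unit.
Additional duty on 92.61 from Karius: +54.1%. Applied ad valorem rate: 12.5% + 54.1% = 66.6%.
Duty = ¥19,349.11 × 66.6% + 121 × ¥0.31 = ¥12,924.02.
Line 2 (54.23, Astova, 1,518 units, ¥262,310.40):
Base rate for 54.23 is 18.5%.
Origin Astova qualifies under the Serune–Astova agreement and 54.23 is covered: preferential rate 14% applies instead.
Duty = ¥262,310.40 × 14% = ¥36,723.46.
Line 3 (14.50, Astova, 2,577 liters, ¥155,882.73):
Base rate for 14.50 is 18%.
Origin Astova is the FTA partner but 14.50 is not on the preference list; base rate stands.
Duty = ¥155,882.73 × 18% = ¥28,058.89.
Line 4 (18.83, Karius, 1,339 pairs, ¥157,640.47):
Base rate for 18.83 is 32.5%.
Additional duty on 18.83 from Karius: +56.1%. Applied ad valorem rate: 32.5% + 56.1% = 88.6%.
Duty = ¥157,640.47 × 88.6% = ¥139,669.46.
Total = ¥12,924.02 + ¥36,723.46 + ¥28,058.89 + ¥139,669.46 = ¥217,375.83.

¥217,375.83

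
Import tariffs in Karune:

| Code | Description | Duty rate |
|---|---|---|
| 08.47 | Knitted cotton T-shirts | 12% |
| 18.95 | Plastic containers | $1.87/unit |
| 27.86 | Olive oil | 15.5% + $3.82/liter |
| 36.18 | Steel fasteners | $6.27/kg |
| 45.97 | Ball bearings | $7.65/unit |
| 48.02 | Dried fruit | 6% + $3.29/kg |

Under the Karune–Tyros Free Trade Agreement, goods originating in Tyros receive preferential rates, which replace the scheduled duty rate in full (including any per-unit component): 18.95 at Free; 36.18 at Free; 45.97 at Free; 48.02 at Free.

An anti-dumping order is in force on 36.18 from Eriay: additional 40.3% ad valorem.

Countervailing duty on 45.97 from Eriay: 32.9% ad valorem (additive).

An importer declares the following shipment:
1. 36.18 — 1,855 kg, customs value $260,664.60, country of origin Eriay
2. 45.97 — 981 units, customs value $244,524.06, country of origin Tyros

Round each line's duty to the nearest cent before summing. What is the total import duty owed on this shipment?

$116,678.68

Line 1 (36.18, Eriay, 1,855 kg, $260,664.60):
Base rate for 36.18 is $6.27/kg.
36.18 has an FTA preferential rate, but origin Eriay is not Tyros; base rate stands.
Additional duty on 36.18 from Eriay: +40.3% ad valorem. Applied ad valorem rate = 40.3%.
Duty = $260,664.60 × 40.3% + 1,855 × $6.27 = $116,678.68.
Line 2 (45.97, Tyros, 981 units, $244,524.06):
Base rate for 45.97 is $7.65/unit.
Origin Tyros qualifies under the Karune–Tyros agreement and 45.97 is covered: preferential rate Free applies instead.
The additional-duty order on 45.97 targets Eriay, not Tyros; it does not apply.
Duty = $244,524.06 × 0% = $0.00.
Total = $116,678.68 + $0.00 = $116,678.68.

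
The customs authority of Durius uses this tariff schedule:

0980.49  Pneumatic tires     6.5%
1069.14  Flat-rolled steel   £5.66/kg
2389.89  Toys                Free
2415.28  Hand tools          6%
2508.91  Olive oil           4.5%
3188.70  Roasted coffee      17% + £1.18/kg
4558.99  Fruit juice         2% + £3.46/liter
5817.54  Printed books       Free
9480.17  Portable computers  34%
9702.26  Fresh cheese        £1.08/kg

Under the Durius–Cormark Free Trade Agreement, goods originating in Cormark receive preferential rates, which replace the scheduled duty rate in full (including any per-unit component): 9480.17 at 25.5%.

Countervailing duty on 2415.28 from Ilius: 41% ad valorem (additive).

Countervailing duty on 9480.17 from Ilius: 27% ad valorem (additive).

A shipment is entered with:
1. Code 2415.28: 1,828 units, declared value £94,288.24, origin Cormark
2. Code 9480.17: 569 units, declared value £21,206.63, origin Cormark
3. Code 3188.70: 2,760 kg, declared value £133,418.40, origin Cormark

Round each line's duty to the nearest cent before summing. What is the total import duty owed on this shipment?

£37,002.91

Line 1 (2415.28, Cormark, 1,828 units, £94,288.24):
Base rate for 2415.28 is 6%.
Origin Cormark is the FTA partner but 2415.28 is not on the preference list; base rate stands.
The additional-duty order on 2415.28 targets Ilius, not Cormark; it does not apply.
Duty = £94,288.24 × 6% = £5,657.29.
Line 2 (9480.17, Cormark, 569 units, £21,206.63):
Base rate for 9480.17 is 34%.
Origin Cormark qualifies under the Durius–Cormark agreement and 9480.17 is covered: preferential rate 25.5% applies instead.
The additional-duty order on 9480.17 targets Ilius, not Cormark; it does not apply.
Duty = £21,206.63 × 25.5% = £5,407.69.
Line 3 (3188.70, Cormark, 2,760 kg, £133,418.40):
Base rate for 3188.70 is 17% + £1.18/kg.
Origin Cormark is the FTA partner but 3188.70 is not on the preference list; base rate stands.
Duty = £133,418.40 × 17% + 2,760 × £1.18 = £25,937.93.
Total = £5,657.29 + £5,407.69 + £25,937.93 = £37,002.91.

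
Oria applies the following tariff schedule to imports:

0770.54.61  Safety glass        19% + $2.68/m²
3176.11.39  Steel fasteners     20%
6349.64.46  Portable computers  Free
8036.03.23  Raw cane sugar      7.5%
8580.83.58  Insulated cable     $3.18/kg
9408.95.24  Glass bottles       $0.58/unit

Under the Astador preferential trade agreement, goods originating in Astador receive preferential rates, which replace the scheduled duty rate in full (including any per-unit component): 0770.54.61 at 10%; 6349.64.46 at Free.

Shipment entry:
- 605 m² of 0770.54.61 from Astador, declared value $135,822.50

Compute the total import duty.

$13,582.25

Line 1 (0770.54.61, Astador, 605 m², $135,822.50):
Base rate for 0770.54.61 is 19% + $2.68/m².
Origin Astador qualifies under the Oria–Astador agreement and 0770.54.61 is covered: preferential rate 10% applies instead.
Duty = $135,822.50 × 10% = $13,582.25.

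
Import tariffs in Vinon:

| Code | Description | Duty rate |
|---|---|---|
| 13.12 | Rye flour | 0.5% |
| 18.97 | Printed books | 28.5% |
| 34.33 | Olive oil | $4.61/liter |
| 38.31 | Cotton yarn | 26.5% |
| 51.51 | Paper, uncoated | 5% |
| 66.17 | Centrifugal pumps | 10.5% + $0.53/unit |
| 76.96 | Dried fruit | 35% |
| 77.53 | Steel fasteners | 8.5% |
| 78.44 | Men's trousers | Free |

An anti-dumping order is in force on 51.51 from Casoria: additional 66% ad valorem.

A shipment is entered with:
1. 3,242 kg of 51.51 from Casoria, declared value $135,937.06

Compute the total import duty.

Line 1 (51.51, Casoria, 3,242 kg, $135,937.06):
Base rate for 51.51 is 5%.
Additional duty on 51.51 from Casoria: +66%. Applied ad valorem rate: 5% + 66% = 71%.
Duty = $135,937.06 × 71% = $96,515.31.

$96,515.31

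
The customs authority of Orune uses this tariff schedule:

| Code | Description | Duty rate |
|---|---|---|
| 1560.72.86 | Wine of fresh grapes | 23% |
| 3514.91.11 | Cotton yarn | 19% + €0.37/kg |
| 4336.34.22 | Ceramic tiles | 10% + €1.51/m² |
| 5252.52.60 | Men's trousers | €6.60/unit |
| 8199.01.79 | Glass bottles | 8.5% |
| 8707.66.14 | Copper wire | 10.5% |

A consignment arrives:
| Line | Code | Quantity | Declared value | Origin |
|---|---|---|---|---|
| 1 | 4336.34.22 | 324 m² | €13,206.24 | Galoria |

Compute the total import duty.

€1,809.86

Line 1 (4336.34.22, Galoria, 324 m², €13,206.24):
Base rate for 4336.34.22 is 10% + €1.51/m².
Duty = €13,206.24 × 10% + 324 × €1.51 = €1,809.86.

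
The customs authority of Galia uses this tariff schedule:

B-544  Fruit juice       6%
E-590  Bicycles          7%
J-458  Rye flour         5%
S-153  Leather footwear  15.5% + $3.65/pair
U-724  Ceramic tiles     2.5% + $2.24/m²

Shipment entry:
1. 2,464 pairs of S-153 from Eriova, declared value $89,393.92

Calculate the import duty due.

Line 1 (S-153, Eriova, 2,464 pairs, $89,393.92):
Base rate for S-153 is 15.5% + $3.65/pair.
Duty = $89,393.92 × 15.5% + 2,464 × $3.65 = $22,849.66.

$22,849.66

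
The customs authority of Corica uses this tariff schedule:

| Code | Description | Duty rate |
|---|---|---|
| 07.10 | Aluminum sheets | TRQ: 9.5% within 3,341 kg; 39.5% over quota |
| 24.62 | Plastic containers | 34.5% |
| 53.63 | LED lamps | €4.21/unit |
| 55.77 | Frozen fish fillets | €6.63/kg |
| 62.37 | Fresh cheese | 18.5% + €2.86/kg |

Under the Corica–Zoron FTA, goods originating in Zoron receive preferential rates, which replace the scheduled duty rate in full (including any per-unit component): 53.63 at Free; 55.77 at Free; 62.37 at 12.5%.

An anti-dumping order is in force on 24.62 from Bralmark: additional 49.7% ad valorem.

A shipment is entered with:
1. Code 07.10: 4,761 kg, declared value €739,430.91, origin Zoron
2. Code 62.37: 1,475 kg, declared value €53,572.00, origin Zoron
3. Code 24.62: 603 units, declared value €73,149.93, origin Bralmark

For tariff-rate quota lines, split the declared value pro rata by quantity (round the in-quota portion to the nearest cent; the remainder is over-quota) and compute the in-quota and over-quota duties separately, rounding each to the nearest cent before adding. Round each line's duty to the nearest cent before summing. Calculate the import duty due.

Line 1 (07.10, Zoron, 4,761 kg, €739,430.91):
Code 07.10 is under a tariff-rate quota (threshold 3,341 kg). In-quota: 3,341 kg at 9.5%; over-quota: 1,420 kg at 39.5%.
Pro-rata value split: in-quota = €739,430.91 × 3,341/4,761 = €518,890.71; over-quota = €739,430.91 − €518,890.71 = €220,540.20.
In-quota duty = €518,890.71 × 9.5% = €49,294.62. Over-quota duty = €220,540.20 × 39.5% = €87,113.38.
Line duty = €49,294.62 + €87,113.38 = €136,408.00.
Line 2 (62.37, Zoron, 1,475 kg, €53,572.00):
Base rate for 62.37 is 18.5% + €2.86/kg.
Origin Zoron qualifies under the Corica–Zoron agreement and 62.37 is covered: preferential rate 12.5% applies instead.
Duty = €53,572.00 × 12.5% = €6,696.50.
Line 3 (24.62, Bralmark, 603 units, €73,149.93):
Base rate for 24.62 is 34.5%.
Additional duty on 24.62 from Bralmark: +49.7%. Applied ad valorem rate: 34.5% + 49.7% = 84.2%.
Duty = €73,149.93 × 84.2% = €61,592.24.
Total = €136,408.00 + €6,696.50 + €61,592.24 = €204,696.74.

€204,696.74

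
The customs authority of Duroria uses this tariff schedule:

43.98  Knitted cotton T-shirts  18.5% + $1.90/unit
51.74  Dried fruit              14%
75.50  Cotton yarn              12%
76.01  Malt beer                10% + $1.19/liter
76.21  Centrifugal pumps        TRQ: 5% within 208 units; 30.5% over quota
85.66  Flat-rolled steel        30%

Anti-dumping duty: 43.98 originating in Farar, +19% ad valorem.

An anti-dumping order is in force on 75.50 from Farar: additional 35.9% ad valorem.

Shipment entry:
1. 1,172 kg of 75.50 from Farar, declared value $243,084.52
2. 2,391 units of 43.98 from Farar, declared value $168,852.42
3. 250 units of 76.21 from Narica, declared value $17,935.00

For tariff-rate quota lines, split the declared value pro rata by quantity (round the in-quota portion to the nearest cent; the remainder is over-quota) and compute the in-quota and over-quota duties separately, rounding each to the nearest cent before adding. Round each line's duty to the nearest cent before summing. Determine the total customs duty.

Line 1 (75.50, Farar, 1,172 kg, $243,084.52):
Base rate for 75.50 is 12%.
Additional duty on 75.50 from Farar: +35.9%. Applied ad valorem rate: 12% + 35.9% = 47.9%.
Duty = $243,084.52 × 47.9% = $116,437.49.
Line 2 (43.98, Farar, 2,391 units, $168,852.42):
Base rate for 43.98 is 18.5% + $1.90/unit.
Additional duty on 43.98 from Farar: +19%. Applied ad valorem rate: 18.5% + 19% = 37.5%.
Duty = $168,852.42 × 37.5% + 2,391 × $1.90 = $67,862.56.
Line 3 (76.21, Narica, 250 units, $17,935.00):
Code 76.21 is under a tariff-rate quota (threshold 208 units). In-quota: 208 units at 5%; over-quota: 42 units at 30.5%.
Pro-rata value split: in-quota = $17,935.00 × 208/250 = $14,921.92; over-quota = $17,935.00 − $14,921.92 = $3,013.08.
In-quota duty = $14,921.92 × 5% = $746.10. Over-quota duty = $3,013.08 × 30.5% = $918.99.
Line duty = $746.10 + $918.99 = $1,665.09.
Total = $116,437.49 + $67,862.56 + $1,665.09 = $185,965.14.

$185,965.14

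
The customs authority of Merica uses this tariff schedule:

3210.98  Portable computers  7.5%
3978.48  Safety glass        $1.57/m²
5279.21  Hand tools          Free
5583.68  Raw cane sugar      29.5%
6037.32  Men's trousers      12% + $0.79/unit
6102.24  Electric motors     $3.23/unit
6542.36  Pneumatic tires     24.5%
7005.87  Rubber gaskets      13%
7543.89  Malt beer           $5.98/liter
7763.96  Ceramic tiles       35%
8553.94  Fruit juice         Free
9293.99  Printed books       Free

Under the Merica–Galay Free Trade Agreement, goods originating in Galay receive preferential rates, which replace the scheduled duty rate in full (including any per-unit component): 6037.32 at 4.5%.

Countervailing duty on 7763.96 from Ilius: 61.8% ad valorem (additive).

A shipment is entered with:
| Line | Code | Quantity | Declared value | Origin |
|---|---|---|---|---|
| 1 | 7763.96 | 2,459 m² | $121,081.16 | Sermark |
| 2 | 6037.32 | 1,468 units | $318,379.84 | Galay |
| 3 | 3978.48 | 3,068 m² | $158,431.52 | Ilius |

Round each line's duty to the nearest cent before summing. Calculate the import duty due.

Line 1 (7763.96, Sermark, 2,459 m², $121,081.16):
Base rate for 7763.96 is 35%.
The additional-duty order on 7763.96 targets Ilius, not Sermark; it does not apply.
Duty = $121,081.16 × 35% = $42,378.41.
Line 2 (6037.32, Galay, 1,468 units, $318,379.84):
Base rate for 6037.32 is 12% + $0.79/unit.
Origin Galay qualifies under the Merica–Galay agreement and 6037.32 is covered: preferential rate 4.5% applies instead.
Duty = $318,379.84 × 4.5% = $14,327.09.
Line 3 (3978.48, Ilius, 3,068 m², $158,431.52):
Base rate for 3978.48 is $1.57/m².
Duty = 3,068 × $1.57 = $4,816.76.
Total = $42,378.41 + $14,327.09 + $4,816.76 = $61,522.26.

$61,522.26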